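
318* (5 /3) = 530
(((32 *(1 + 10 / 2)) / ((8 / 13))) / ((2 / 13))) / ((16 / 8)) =1014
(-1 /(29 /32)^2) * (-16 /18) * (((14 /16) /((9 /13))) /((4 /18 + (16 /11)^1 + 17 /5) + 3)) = 2562560 /15130431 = 0.17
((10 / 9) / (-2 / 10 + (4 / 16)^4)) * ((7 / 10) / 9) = -8960 / 20331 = -0.44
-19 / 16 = -1.19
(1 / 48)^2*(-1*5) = -5 / 2304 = -0.00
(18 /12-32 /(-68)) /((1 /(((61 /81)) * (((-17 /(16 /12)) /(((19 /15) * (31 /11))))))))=-224785 /42408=-5.30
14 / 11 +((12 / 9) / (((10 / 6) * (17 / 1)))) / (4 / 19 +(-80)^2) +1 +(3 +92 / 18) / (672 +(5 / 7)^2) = 19261242403213 / 8430181947495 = 2.28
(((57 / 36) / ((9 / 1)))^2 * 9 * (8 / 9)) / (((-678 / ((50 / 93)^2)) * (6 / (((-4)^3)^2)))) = -462080000 / 6412308057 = -0.07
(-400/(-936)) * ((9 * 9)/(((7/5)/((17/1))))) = 38250/91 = 420.33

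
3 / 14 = 0.21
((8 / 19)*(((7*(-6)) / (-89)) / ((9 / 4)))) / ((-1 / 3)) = -448 / 1691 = -0.26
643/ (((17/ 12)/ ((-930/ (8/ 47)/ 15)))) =-2810553/ 17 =-165326.65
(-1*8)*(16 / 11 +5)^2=-40328 / 121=-333.29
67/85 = 0.79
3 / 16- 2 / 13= 7 / 208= 0.03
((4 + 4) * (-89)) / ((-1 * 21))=712 / 21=33.90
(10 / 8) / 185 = 1 / 148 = 0.01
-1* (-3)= 3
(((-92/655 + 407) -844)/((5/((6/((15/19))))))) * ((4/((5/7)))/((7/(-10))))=87043408/16375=5315.63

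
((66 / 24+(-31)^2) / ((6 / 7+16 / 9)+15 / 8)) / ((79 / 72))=34972560 / 179567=194.76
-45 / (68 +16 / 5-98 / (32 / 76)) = 100 / 359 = 0.28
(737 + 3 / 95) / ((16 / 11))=506.71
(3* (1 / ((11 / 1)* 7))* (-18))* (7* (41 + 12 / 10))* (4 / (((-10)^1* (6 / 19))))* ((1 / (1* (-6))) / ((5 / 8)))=-96216 / 1375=-69.98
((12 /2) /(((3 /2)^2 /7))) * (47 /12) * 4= 2632 /9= 292.44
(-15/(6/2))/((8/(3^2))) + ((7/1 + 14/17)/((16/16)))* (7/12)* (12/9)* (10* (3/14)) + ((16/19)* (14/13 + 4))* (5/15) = 890791/100776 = 8.84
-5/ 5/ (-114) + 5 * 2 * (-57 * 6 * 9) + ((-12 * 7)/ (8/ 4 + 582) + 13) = -128022049/ 4161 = -30767.14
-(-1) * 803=803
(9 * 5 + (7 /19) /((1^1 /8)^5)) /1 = 12117.42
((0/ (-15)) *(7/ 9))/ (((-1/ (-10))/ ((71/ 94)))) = 0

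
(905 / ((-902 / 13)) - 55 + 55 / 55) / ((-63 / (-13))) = -112307 / 8118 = -13.83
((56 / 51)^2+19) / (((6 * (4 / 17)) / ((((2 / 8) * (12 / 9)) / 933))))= 52555 / 10277928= 0.01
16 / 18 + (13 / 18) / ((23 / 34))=45 / 23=1.96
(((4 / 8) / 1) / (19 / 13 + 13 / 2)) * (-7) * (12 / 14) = -26 / 69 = -0.38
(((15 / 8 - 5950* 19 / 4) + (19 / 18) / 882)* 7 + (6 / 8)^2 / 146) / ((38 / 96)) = -262020742381 / 524286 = -499766.81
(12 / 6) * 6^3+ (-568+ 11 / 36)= -4885 / 36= -135.69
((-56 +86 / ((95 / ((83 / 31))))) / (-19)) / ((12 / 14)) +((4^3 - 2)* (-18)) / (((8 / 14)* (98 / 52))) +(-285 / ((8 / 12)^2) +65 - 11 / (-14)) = -360005569 / 223820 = -1608.46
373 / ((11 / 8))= 2984 / 11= 271.27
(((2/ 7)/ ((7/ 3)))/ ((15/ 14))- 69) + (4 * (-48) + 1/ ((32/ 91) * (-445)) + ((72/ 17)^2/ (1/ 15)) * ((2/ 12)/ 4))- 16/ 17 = -1443960857/ 5761504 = -250.62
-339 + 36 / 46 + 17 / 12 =-336.80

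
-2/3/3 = -2/9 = -0.22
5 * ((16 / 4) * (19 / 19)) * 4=80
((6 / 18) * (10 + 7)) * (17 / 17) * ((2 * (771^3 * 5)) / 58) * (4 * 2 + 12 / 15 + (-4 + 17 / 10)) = 168812327385 / 58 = 2910557368.71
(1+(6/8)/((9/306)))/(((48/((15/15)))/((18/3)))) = 53/16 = 3.31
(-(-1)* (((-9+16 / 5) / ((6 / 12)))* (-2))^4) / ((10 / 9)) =814787712 / 3125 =260732.07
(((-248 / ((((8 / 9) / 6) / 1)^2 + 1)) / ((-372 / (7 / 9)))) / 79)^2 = 142884 / 3463911025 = 0.00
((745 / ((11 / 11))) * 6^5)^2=33560239334400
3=3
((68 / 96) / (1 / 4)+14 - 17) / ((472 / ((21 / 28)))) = -1 / 3776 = -0.00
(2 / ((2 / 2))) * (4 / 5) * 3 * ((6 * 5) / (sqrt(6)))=24 * sqrt(6)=58.79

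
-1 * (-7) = 7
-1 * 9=-9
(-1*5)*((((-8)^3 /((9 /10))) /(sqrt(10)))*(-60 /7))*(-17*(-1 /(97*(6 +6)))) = -217600*sqrt(10) /6111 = -112.60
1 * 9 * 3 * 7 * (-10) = -1890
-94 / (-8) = 47 / 4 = 11.75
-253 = -253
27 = 27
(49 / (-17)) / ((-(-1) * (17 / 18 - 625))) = 882 / 190961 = 0.00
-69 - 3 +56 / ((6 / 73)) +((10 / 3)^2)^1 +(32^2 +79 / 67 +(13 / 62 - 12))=61082489 / 37386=1633.83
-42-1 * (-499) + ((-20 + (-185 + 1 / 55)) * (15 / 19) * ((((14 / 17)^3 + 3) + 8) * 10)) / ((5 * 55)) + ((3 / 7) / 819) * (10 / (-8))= 167921163975073 / 431694403140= 388.98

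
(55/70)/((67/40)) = 220/469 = 0.47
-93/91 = -1.02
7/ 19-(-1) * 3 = 64/ 19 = 3.37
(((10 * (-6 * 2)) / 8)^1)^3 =-3375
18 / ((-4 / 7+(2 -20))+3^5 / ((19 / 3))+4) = 798 / 1055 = 0.76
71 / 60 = 1.18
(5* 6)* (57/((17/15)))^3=18750791250/4913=3816566.51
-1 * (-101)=101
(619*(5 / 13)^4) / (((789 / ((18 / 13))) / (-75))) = -174093750 / 97650059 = -1.78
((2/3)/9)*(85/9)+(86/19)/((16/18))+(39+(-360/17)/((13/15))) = 83086873/4081428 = 20.36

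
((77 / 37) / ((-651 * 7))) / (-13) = 0.00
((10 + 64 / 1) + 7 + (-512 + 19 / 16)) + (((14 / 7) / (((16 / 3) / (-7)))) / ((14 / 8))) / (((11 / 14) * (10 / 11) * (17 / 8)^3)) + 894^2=313962697919 / 393040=798805.97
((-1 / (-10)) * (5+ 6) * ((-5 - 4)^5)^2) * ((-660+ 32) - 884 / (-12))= -21261249015831 / 10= -2126124901583.10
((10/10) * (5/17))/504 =5/8568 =0.00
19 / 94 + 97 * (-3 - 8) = -100279 / 94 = -1066.80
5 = 5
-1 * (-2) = 2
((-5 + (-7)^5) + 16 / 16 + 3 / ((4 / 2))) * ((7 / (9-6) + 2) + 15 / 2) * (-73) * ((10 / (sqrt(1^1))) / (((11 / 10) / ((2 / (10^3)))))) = 174247277 / 660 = 264011.03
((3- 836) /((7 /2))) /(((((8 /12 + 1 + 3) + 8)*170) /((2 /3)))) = -7 /95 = -0.07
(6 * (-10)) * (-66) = 3960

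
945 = 945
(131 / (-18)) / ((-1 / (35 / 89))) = 2.86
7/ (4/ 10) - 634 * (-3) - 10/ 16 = 15351/ 8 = 1918.88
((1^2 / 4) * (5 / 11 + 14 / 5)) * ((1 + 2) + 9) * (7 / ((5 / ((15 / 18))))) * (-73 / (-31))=91469 / 3410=26.82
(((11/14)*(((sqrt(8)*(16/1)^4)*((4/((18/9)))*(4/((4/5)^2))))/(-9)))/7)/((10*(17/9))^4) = -16422912*sqrt(2)/102313225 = -0.23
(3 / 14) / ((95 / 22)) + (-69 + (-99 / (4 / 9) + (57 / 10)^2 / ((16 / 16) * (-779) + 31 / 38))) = -38246838537 / 131098100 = -291.74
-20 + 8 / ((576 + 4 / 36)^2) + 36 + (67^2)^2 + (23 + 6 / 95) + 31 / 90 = 185277929000124581 / 9194404950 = 20151160.41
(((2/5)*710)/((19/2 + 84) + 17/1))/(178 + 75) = 568/55913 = 0.01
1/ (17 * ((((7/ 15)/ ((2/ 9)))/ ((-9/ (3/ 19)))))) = -190/ 119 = -1.60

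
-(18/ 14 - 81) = 558/ 7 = 79.71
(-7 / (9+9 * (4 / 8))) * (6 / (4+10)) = -2 / 9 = -0.22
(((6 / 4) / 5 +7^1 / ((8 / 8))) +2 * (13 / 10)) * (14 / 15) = 231 / 25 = 9.24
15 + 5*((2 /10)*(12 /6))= 17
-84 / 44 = -21 / 11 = -1.91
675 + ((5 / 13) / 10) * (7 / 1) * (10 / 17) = 149210 / 221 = 675.16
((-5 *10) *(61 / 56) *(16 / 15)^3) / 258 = -31232 / 121905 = -0.26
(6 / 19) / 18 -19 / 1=-1082 / 57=-18.98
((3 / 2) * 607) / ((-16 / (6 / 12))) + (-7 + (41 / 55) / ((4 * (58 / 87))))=-123811 / 3520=-35.17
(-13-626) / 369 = -71 / 41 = -1.73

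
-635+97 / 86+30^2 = 22887 / 86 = 266.13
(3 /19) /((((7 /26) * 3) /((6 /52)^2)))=0.00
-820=-820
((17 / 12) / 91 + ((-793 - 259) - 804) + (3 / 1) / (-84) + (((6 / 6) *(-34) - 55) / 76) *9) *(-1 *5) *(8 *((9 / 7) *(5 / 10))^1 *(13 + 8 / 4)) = 8713660275 / 12103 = 719958.71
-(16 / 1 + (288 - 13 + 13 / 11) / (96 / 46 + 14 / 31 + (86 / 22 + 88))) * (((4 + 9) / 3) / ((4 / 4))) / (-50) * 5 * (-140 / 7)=-9345428 / 56981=-164.01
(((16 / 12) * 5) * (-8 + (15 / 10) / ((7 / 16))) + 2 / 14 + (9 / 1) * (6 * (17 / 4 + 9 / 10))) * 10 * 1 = 7433 / 3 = 2477.67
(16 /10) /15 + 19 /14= 1.46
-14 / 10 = -7 / 5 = -1.40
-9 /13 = -0.69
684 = 684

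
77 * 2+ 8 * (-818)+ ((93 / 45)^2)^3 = -71898590069 / 11390625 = -6312.08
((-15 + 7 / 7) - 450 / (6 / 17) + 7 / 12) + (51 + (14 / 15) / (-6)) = -1237.57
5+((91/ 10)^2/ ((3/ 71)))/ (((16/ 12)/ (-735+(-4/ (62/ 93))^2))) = -410975749/ 400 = -1027439.37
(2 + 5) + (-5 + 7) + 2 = 11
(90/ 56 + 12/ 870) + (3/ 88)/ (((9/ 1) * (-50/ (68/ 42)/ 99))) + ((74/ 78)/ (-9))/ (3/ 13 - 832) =2724409381/ 1693315800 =1.61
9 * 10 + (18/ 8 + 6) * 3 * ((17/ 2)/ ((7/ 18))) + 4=17779/ 28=634.96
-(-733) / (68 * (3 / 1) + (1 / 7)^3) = 251419 / 69973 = 3.59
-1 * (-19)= 19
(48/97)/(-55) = -48/5335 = -0.01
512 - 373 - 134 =5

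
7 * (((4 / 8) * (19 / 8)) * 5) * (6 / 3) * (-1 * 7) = -4655 / 8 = -581.88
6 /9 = 2 /3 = 0.67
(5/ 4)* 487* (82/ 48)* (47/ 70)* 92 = 21584327/ 336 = 64239.07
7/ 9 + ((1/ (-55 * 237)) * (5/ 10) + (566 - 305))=20473637/ 78210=261.78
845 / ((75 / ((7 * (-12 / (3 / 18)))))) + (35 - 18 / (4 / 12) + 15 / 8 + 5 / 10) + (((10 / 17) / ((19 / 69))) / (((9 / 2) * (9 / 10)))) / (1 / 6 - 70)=-277469503433 / 48721320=-5695.03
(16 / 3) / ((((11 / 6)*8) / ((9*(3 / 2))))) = 54 / 11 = 4.91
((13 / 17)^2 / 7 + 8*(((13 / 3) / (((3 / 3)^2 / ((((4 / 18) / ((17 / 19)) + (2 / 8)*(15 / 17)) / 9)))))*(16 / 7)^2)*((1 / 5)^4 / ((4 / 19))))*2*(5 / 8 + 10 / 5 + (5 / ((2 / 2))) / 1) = 2.37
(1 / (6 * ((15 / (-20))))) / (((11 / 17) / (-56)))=1904 / 99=19.23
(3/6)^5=1/32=0.03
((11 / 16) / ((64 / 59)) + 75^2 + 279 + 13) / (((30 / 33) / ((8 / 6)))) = 66656227 / 7680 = 8679.20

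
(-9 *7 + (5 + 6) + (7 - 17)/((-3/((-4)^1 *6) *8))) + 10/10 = -61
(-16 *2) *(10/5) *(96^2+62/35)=-20647808/35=-589937.37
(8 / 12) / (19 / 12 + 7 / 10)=40 / 137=0.29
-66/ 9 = -22/ 3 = -7.33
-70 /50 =-7 /5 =-1.40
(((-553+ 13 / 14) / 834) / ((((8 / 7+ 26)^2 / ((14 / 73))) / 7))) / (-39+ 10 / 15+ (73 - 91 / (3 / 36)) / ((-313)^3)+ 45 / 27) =620553378389 / 18863786241348200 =0.00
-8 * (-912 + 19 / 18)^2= -537723218 / 81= -6638558.25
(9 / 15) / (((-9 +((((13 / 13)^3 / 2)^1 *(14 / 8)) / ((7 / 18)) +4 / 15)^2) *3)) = -720 / 9599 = -0.08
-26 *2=-52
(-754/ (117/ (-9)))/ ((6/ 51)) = 493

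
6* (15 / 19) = 90 / 19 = 4.74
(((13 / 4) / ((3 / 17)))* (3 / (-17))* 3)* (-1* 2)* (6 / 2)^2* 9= 3159 / 2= 1579.50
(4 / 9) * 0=0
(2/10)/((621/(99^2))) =363/115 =3.16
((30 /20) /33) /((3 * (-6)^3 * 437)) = -1 /6229872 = -0.00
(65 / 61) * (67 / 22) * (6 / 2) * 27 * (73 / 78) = 660285 / 2684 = 246.01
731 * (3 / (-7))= -2193 / 7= -313.29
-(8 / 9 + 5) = -53 / 9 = -5.89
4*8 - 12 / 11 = 30.91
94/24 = 47/12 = 3.92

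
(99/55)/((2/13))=117/10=11.70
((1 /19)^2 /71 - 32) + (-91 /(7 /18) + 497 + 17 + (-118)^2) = 363242533 /25631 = 14172.00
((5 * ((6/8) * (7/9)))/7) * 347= 1735/12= 144.58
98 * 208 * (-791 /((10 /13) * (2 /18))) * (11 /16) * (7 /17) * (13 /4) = -59011391439 /340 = -173562916.00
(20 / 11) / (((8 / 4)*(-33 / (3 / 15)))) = -2 / 363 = -0.01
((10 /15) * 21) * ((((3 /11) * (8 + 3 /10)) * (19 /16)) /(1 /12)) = 99351 /220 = 451.60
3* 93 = 279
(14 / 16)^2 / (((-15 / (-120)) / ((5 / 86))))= 245 / 688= 0.36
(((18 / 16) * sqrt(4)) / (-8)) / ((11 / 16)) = -9 / 22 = -0.41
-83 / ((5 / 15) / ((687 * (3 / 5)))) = -513189 / 5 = -102637.80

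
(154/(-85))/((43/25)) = -770/731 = -1.05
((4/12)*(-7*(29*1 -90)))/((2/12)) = 854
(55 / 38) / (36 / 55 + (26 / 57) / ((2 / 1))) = 9075 / 5534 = 1.64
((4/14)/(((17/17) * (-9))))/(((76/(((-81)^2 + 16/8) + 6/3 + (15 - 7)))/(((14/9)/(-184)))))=2191/94392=0.02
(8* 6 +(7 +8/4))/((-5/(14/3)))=-266/5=-53.20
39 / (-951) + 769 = 243760 / 317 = 768.96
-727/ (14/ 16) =-5816/ 7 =-830.86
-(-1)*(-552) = -552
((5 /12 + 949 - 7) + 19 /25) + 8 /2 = 284153 /300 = 947.18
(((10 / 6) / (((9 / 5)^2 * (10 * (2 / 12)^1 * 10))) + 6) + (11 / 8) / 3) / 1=4205 / 648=6.49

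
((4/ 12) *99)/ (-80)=-33/ 80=-0.41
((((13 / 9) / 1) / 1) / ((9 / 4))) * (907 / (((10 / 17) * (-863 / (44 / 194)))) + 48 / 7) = 982975604 / 237320685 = 4.14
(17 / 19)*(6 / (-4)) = -51 / 38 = -1.34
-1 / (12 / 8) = -2 / 3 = -0.67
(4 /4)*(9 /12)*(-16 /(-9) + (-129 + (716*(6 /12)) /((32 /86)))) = 626.18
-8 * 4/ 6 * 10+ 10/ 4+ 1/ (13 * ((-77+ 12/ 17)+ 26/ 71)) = -50.83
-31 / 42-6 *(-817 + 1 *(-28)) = 5069.26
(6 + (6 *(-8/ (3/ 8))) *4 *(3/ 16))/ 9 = -10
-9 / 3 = -3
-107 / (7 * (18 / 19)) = -2033 / 126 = -16.13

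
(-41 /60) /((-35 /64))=656 /525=1.25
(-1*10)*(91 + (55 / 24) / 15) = -32815 / 36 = -911.53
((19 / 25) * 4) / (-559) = -0.01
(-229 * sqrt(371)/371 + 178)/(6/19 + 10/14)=23674/137 - 4351 * sqrt(371)/7261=161.26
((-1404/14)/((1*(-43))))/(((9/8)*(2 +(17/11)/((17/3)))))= 6864/7525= 0.91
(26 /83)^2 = 676 /6889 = 0.10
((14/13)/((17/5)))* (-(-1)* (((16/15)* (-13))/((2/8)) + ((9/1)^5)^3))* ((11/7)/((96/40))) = 42699895419316.16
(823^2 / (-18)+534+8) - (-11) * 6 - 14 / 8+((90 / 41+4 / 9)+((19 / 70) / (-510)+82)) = -36938.50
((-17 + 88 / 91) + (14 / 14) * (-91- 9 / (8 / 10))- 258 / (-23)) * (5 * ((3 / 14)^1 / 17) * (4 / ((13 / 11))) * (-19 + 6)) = 147898245 / 498134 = 296.90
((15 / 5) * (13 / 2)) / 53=39 / 106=0.37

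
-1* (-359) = 359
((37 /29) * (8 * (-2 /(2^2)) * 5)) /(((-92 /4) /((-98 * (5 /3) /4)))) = -90650 /2001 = -45.30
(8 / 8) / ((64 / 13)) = 13 / 64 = 0.20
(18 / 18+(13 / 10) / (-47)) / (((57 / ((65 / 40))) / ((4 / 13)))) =457 / 53580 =0.01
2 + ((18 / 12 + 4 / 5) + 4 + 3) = 113 / 10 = 11.30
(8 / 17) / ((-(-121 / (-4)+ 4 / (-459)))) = -864 / 55523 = -0.02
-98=-98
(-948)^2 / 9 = 99856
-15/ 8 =-1.88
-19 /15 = -1.27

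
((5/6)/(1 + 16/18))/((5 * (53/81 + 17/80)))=9720/95489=0.10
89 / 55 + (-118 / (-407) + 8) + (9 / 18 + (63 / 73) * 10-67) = -1295447 / 27010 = -47.96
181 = 181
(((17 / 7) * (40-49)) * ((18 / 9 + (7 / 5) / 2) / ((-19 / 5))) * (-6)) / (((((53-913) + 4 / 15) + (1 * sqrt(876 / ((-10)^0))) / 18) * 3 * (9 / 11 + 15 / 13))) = 0.02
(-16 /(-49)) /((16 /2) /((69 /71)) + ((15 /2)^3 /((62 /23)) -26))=547584 /232653421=0.00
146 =146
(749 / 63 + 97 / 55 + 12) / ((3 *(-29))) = -12698 / 43065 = -0.29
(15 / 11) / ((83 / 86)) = 1290 / 913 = 1.41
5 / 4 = 1.25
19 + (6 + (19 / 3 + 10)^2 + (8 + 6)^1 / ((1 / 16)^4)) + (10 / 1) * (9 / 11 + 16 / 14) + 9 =636052301 / 693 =917824.39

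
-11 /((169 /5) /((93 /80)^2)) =-95139 /216320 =-0.44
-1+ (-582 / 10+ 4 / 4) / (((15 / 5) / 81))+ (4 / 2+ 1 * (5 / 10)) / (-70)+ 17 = -213981 / 140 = -1528.44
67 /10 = 6.70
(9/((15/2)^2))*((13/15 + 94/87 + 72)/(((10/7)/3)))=450338/18125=24.85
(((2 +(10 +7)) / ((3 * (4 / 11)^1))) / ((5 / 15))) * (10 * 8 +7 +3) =9405 / 2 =4702.50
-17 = -17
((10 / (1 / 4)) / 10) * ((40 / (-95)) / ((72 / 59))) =-236 / 171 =-1.38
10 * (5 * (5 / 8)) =125 / 4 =31.25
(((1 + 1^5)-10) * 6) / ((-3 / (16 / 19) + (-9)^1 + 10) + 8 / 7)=1792 / 53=33.81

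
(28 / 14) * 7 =14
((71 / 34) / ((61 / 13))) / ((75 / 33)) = 10153 / 51850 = 0.20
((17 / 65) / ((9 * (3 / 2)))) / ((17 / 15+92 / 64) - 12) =-544 / 264771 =-0.00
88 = 88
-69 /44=-1.57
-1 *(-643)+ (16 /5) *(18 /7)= 22793 /35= 651.23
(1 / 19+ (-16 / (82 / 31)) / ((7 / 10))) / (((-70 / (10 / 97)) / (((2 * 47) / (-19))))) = -4402302 / 70349153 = -0.06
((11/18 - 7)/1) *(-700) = 40250/9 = 4472.22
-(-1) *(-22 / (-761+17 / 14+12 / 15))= 1540 / 53129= 0.03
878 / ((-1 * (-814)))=439 / 407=1.08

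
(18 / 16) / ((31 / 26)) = 117 / 124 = 0.94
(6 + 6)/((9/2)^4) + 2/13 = 5206/28431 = 0.18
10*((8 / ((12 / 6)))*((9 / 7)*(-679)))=-34920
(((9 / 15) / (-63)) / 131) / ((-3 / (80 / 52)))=4 / 107289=0.00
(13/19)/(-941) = -0.00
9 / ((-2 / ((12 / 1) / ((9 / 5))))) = -30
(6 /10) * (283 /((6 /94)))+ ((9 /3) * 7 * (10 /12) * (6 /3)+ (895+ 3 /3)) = 3591.20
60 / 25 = 2.40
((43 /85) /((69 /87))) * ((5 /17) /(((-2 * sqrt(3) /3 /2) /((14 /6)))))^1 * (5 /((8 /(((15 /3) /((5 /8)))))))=-43645 * sqrt(3) /19941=-3.79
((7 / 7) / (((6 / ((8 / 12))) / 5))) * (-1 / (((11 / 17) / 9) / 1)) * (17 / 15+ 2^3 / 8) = -16.48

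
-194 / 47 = -4.13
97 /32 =3.03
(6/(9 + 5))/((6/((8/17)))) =4/119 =0.03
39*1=39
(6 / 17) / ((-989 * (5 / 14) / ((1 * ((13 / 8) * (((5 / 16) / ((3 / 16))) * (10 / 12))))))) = -455 / 201756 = -0.00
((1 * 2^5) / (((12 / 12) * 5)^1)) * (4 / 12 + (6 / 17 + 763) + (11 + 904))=2739616 / 255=10743.59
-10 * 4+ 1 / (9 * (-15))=-5401 / 135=-40.01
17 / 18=0.94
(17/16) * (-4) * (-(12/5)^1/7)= 51/35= 1.46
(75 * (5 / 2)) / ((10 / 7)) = 525 / 4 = 131.25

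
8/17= 0.47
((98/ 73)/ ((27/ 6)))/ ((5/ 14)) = 2744/ 3285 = 0.84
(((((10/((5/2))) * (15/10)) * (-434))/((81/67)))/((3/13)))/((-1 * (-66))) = -378014/2673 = -141.42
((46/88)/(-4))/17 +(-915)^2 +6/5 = 837226.19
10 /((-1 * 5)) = -2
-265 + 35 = -230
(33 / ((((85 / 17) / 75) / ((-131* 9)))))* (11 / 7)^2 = -70616205 / 49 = -1441147.04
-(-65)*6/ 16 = 195/ 8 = 24.38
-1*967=-967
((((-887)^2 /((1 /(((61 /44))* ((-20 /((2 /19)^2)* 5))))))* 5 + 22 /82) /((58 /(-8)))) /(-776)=-8748666.98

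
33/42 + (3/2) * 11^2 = 1276/7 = 182.29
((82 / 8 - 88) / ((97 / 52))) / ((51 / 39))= -52559 / 1649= -31.87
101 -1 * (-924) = 1025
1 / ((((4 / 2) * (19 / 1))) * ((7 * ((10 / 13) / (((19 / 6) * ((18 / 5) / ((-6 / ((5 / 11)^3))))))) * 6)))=-65 / 447216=-0.00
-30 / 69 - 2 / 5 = -96 / 115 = -0.83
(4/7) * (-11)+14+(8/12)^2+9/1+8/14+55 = 4582/63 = 72.73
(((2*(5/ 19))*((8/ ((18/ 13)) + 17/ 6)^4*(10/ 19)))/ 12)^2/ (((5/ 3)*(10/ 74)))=308173519387861328125/ 4308396846674688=71528.58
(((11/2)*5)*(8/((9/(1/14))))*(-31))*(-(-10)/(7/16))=-545600/441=-1237.19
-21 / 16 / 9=-7 / 48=-0.15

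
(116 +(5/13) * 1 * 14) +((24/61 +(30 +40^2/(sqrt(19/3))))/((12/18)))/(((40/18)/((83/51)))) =853.19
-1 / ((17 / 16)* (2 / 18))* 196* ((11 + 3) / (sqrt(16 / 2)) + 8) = -225792 / 17 - 98784* sqrt(2) / 17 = -21499.63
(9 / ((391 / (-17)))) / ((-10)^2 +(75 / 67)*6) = -603 / 164450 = -0.00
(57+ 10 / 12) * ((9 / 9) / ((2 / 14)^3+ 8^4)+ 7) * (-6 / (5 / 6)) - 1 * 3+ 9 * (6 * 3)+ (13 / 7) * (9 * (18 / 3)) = -130583314929 / 49172515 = -2655.62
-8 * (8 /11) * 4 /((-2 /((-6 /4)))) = -192 /11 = -17.45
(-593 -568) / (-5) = 1161 / 5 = 232.20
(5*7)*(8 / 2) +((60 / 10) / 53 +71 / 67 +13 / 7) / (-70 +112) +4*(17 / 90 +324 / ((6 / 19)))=33236809871 / 7829955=4244.83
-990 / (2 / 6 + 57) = -1485 / 86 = -17.27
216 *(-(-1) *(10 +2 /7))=15552 /7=2221.71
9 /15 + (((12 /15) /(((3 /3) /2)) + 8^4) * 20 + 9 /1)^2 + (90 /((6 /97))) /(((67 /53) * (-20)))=9001591321829 /1340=6717605464.05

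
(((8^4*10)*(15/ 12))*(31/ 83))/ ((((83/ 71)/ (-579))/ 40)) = -2609928192000/ 6889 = -378854433.44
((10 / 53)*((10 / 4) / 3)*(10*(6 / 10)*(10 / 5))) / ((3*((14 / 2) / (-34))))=-3400 / 1113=-3.05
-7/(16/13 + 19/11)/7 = -143/423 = -0.34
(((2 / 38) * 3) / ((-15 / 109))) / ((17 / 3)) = -0.20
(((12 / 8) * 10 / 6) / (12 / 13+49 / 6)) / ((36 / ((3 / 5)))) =13 / 2836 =0.00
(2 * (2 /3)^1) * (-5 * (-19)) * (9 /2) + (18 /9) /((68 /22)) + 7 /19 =184438 /323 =571.02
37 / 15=2.47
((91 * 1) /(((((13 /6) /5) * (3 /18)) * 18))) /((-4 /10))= -175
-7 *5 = -35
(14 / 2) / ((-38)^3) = -7 / 54872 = -0.00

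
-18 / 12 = -3 / 2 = -1.50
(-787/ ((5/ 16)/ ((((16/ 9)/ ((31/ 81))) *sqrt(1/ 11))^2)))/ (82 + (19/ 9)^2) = -21149724672/ 370143565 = -57.14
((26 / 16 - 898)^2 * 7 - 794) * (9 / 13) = 3239206839 / 832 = 3893277.45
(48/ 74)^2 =576/ 1369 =0.42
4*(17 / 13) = 68 / 13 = 5.23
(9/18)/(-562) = -1/1124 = -0.00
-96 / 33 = -32 / 11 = -2.91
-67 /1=-67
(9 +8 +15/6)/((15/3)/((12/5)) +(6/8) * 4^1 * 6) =234/241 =0.97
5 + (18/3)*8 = 53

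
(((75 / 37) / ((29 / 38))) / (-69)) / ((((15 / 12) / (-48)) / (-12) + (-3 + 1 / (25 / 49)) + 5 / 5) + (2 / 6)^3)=164160000 / 3381023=48.55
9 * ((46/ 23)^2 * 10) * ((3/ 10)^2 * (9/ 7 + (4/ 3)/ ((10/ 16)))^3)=277609674/ 214375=1294.97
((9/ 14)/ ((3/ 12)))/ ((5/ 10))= 36/ 7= 5.14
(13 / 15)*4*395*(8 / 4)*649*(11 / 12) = 14663506 / 9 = 1629278.44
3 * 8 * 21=504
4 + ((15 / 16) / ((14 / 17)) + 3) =1823 / 224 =8.14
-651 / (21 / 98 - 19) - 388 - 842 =-314376 / 263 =-1195.35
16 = 16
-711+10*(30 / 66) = -7771 / 11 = -706.45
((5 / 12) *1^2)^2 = 25 / 144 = 0.17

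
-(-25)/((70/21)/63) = 945/2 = 472.50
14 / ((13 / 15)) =210 / 13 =16.15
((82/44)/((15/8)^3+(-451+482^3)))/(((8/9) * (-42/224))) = -62976/630669803269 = -0.00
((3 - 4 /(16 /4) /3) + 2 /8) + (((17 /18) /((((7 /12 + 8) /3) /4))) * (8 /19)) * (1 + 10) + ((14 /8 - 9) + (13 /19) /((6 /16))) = 21175 /5871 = 3.61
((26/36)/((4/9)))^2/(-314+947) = 169/40512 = 0.00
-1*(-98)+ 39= 137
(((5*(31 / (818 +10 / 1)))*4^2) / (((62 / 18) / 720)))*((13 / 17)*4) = 748800 / 391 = 1915.09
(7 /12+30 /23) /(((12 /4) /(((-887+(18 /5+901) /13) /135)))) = -6920443 /1816425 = -3.81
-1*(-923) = 923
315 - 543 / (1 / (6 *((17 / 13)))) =-51291 / 13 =-3945.46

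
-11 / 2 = -5.50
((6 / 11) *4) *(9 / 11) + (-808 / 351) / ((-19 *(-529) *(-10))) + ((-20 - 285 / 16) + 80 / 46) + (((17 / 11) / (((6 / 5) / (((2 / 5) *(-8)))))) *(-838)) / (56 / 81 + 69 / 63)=65685752118086647 / 34594032741840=1898.76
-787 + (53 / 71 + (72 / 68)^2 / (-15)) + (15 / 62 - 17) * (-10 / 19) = -46983620947 / 60428455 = -777.51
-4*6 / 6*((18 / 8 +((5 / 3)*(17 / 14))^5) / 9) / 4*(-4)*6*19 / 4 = 89891059543 / 196036848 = 458.54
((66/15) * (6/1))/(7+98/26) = 429/175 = 2.45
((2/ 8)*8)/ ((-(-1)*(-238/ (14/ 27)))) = -2/ 459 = -0.00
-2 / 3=-0.67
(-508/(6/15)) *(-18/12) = 1905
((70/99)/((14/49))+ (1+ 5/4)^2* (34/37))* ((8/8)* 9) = 208843/3256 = 64.14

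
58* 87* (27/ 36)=7569/ 2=3784.50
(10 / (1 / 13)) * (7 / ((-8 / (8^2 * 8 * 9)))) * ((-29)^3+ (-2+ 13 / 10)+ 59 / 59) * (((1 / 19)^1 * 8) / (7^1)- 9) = -114283291725.47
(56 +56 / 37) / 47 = 2128 / 1739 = 1.22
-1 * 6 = -6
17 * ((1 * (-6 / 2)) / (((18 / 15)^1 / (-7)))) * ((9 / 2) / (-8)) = -5355 / 32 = -167.34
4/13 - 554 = -7198/13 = -553.69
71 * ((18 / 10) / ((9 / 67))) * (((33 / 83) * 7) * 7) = 7692069 / 415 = 18535.11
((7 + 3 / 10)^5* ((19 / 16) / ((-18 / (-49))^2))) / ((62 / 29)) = 2742572137030943 / 32140800000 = 85329.93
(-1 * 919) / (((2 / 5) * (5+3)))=-4595 / 16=-287.19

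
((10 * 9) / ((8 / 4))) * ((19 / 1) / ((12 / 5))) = 356.25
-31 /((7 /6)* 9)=-62 /21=-2.95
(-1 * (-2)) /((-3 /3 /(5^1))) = -10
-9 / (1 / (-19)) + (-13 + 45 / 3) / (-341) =58309 / 341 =170.99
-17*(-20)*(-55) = -18700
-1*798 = -798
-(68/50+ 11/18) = -887/450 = -1.97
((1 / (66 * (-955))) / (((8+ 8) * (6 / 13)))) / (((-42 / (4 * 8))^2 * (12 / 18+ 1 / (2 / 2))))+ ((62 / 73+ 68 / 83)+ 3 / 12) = 3231240986653 / 1684173575700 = 1.92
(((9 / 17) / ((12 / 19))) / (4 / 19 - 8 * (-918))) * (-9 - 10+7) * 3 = -9747 / 2372180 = -0.00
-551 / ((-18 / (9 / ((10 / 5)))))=551 / 4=137.75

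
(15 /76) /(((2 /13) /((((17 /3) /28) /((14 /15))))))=16575 /59584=0.28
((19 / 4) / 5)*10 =19 / 2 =9.50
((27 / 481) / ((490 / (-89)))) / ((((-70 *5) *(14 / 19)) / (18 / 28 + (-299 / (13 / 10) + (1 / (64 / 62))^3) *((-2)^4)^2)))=-2399155135119 / 1034773376000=-2.32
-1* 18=-18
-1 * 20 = -20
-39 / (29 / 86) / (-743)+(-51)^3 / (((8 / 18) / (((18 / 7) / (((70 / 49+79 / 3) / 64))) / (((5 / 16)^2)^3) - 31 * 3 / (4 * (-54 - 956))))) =-1205164722437915239648839 / 634376000500000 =-1899764053.95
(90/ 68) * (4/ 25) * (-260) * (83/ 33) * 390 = -54007.70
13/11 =1.18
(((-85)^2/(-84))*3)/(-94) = 7225/2632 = 2.75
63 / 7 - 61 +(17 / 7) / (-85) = -1821 / 35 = -52.03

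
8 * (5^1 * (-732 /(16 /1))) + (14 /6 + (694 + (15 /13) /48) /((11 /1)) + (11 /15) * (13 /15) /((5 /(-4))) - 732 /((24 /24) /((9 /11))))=-6084913111 /2574000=-2363.99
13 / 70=0.19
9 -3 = 6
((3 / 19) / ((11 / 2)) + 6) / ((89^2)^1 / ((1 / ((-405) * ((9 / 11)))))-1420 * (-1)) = -252 / 109654415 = -0.00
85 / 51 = 5 / 3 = 1.67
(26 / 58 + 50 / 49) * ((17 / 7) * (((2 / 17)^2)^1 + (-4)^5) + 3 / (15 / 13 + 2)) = -3616046811 / 990437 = -3650.96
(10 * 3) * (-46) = -1380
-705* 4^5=-721920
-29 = -29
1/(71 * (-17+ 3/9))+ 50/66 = 88651/117150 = 0.76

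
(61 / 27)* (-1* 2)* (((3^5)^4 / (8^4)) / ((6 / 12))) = -7877549943 / 1024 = -7692919.87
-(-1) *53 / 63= 53 / 63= 0.84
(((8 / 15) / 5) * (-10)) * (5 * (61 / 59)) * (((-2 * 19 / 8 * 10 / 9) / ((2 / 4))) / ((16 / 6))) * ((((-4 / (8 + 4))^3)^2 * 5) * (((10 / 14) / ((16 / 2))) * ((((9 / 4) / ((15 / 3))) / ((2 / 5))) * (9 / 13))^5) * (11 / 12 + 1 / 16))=1206216066375 / 321585695162368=0.00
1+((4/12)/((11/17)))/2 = 83/66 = 1.26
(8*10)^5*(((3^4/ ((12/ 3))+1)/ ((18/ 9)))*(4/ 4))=34816000000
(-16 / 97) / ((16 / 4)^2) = -1 / 97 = -0.01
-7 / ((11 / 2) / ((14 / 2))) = -98 / 11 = -8.91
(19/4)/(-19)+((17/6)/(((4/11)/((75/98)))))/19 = 951/14896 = 0.06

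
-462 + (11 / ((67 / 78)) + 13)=-29225 / 67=-436.19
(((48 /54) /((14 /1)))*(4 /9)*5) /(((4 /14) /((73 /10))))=292 /81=3.60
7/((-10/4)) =-14/5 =-2.80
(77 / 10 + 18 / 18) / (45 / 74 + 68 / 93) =299367 / 46085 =6.50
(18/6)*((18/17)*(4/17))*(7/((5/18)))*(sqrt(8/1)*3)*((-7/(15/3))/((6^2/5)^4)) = -1225*sqrt(2)/20808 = -0.08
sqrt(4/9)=0.67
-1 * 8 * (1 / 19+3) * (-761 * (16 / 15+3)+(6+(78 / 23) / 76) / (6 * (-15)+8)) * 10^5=7718592377360000 / 1021269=7557844580.97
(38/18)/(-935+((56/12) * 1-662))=-0.00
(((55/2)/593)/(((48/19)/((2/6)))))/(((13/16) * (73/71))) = 74195/10129626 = 0.01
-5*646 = -3230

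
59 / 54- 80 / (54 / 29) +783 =40021 / 54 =741.13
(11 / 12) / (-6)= -11 / 72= -0.15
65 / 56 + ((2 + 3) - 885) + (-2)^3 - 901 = -100119 / 56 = -1787.84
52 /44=13 /11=1.18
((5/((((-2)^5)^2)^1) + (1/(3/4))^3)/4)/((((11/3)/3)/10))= 4.86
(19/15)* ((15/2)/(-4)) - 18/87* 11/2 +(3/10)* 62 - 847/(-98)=192687/8120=23.73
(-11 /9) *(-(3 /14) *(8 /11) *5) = 20 /21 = 0.95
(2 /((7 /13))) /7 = 26 /49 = 0.53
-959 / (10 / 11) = -10549 / 10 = -1054.90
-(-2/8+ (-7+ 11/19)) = 507/76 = 6.67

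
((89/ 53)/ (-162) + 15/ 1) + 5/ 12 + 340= 6103037/ 17172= 355.41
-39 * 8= -312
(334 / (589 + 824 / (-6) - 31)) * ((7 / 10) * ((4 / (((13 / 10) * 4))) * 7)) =24549 / 8203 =2.99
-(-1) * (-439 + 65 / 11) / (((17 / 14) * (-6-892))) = 33348 / 83963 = 0.40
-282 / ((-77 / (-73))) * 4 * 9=-741096 / 77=-9624.62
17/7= 2.43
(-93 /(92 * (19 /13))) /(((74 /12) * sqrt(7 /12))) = -0.15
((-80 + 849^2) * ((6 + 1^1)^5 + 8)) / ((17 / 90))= 1090703125350 / 17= 64159007373.53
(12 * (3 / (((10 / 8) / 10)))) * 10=2880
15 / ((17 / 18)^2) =4860 / 289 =16.82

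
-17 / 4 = -4.25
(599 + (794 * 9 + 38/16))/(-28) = -61979/224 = -276.69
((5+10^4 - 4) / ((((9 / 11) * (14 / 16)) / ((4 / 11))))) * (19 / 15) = 6080608 / 945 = 6434.51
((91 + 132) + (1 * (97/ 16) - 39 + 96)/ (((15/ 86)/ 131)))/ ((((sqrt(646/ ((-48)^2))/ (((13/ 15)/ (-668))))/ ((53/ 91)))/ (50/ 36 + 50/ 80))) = -8776972409 * sqrt(646)/ 1631175840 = -136.76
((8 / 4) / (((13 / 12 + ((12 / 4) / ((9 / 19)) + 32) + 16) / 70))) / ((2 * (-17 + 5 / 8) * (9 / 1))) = -64 / 7467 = -0.01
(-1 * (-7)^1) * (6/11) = 42/11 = 3.82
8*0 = 0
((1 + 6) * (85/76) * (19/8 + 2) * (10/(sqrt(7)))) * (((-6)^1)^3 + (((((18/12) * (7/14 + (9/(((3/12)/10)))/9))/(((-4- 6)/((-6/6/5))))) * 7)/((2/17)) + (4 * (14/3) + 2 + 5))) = -84281155 * sqrt(7)/14592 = -15281.45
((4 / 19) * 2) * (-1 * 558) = -4464 / 19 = -234.95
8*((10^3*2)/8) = 2000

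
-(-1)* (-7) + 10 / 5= -5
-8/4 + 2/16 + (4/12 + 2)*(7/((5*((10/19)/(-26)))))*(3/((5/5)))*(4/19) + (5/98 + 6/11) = -11124801/107800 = -103.20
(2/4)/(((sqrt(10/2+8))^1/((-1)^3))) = -sqrt(13)/26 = -0.14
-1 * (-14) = 14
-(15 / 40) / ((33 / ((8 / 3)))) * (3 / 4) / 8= -1 / 352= -0.00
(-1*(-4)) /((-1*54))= -2 /27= -0.07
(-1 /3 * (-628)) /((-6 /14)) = -4396 /9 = -488.44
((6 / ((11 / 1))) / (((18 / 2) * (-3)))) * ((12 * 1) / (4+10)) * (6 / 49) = -8 / 3773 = -0.00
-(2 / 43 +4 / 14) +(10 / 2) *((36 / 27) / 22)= -290 / 9933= -0.03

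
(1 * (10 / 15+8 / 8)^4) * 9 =625 / 9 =69.44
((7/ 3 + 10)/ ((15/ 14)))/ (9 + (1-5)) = 518/ 225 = 2.30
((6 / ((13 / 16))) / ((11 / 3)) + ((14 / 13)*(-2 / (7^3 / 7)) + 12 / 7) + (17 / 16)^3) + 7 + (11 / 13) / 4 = 12.10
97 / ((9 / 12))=388 / 3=129.33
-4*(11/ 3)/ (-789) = 0.02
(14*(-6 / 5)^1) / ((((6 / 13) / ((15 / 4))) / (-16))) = 2184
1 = 1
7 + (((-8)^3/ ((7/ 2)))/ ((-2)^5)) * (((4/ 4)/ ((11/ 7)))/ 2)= 93/ 11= 8.45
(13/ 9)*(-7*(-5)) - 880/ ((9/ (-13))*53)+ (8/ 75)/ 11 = 9778897/ 131175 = 74.55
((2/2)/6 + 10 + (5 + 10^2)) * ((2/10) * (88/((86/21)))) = 494.95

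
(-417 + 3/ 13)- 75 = -491.77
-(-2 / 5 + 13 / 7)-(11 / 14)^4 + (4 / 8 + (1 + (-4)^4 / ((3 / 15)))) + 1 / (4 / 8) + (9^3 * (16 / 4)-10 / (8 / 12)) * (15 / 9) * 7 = 6747129187 / 192080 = 35126.66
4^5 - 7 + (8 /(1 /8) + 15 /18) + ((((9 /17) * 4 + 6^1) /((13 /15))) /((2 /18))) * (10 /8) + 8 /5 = 3940894 /3315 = 1188.81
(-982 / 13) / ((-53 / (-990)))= -1411.00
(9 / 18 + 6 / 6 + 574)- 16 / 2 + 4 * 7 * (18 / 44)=12737 / 22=578.95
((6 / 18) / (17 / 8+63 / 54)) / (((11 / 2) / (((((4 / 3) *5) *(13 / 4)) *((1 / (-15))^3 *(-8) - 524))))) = -209.04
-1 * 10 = -10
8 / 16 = 1 / 2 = 0.50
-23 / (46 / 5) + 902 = 1799 / 2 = 899.50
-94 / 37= -2.54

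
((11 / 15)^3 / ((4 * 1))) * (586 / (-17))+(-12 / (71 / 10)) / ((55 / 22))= -33196793 / 8147250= -4.07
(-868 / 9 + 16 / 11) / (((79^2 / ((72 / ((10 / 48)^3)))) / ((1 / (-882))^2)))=-9629696 / 61811644125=-0.00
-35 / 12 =-2.92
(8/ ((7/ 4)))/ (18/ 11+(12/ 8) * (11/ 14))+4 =4876/ 867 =5.62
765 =765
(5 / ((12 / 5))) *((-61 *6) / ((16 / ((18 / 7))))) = -13725 / 112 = -122.54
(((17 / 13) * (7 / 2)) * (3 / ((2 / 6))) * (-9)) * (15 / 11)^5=-7319615625 / 4187326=-1748.04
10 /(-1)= -10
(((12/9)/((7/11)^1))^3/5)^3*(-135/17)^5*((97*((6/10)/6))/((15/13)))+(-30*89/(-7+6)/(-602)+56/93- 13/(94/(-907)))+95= -35594901380466948278948897/21538042259669649294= -1652652.59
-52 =-52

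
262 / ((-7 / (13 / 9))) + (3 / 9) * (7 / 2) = -6665 / 126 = -52.90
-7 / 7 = -1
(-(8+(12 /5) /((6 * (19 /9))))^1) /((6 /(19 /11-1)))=-3112 /3135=-0.99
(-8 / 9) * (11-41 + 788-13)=-5960 / 9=-662.22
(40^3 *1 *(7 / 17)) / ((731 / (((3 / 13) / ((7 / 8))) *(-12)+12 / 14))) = -13440000 / 161551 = -83.19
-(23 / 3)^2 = -529 / 9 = -58.78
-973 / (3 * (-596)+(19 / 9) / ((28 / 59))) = 0.55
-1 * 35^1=-35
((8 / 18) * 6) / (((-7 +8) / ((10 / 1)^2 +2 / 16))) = 267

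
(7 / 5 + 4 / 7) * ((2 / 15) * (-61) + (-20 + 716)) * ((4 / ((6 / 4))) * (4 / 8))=135608 / 75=1808.11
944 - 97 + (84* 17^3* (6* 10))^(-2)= 519323543185708801/613132872710400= 847.00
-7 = -7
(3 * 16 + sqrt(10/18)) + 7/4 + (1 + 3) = 54.50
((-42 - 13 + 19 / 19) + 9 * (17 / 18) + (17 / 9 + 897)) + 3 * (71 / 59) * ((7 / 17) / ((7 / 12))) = 15453091 / 18054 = 855.94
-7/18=-0.39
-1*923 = -923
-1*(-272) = 272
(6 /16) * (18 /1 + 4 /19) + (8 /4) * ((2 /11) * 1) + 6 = 11029 /836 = 13.19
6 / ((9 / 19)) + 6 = 56 / 3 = 18.67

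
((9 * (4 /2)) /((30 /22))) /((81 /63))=154 /15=10.27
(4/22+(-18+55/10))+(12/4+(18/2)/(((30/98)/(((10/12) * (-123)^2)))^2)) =671680563529/44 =15265467352.93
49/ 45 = 1.09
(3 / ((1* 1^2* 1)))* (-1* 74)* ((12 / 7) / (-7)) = 2664 / 49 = 54.37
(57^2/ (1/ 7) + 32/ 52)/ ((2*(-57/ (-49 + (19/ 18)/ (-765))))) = 199501012583/ 20407140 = 9776.04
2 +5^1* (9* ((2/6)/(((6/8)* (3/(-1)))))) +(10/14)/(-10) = -199/42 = -4.74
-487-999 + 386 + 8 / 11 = -12092 / 11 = -1099.27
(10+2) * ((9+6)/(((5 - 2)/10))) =600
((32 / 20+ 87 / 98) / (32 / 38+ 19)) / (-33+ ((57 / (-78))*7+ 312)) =23161 / 50594705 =0.00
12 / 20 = 3 / 5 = 0.60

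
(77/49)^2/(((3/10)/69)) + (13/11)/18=5510977/9702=568.02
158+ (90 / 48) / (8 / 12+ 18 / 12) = 8261 / 52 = 158.87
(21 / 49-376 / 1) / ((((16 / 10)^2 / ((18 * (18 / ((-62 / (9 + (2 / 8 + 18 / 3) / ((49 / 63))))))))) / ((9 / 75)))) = 304730019 / 194432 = 1567.28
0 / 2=0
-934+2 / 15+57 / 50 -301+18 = -1215.73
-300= -300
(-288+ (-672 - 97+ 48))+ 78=-931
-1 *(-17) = 17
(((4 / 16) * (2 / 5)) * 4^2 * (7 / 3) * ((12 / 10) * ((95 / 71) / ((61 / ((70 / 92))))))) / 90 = 3724 / 4482585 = 0.00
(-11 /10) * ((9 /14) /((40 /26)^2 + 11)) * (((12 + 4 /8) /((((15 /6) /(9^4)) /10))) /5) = -12196899 /3514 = -3470.94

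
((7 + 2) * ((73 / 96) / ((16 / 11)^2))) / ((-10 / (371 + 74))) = -2358411 / 16384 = -143.95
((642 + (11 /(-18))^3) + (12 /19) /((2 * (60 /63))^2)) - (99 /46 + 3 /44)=896716795001 /1401721200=639.73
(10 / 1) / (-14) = -5 / 7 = -0.71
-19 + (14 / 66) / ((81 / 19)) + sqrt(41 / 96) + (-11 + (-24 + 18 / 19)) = -2691857 / 50787 + sqrt(246) / 24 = -52.35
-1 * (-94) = 94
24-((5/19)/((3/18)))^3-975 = -954.94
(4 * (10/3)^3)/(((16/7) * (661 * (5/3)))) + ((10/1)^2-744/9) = 103466/5949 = 17.39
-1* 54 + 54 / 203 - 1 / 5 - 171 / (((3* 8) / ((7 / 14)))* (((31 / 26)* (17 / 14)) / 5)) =-141722269 / 2139620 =-66.24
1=1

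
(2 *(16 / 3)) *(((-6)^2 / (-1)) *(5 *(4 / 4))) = -1920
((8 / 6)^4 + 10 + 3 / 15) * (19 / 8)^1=31.73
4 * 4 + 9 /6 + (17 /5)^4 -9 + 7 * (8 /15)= 547001 /3750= 145.87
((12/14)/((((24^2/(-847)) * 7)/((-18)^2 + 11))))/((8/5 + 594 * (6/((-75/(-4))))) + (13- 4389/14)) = 1013375/1828176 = 0.55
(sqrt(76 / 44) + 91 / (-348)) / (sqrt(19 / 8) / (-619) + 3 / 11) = -767088322 / 799973497 - 6815809 * sqrt(38) / 4799840982 + 258742 * sqrt(22) / 27585293 + 9195864 * sqrt(209) / 27585293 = 3.90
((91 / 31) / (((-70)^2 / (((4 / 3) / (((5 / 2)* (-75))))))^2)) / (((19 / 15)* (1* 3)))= 52 / 31961302734375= 0.00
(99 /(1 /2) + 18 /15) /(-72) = -83 /30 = -2.77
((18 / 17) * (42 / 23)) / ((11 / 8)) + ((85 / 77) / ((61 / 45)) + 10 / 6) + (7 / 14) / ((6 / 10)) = 17338777 / 3673054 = 4.72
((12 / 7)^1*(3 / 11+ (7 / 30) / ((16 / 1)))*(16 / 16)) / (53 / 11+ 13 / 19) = 28823 / 322000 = 0.09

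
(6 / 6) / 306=1 / 306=0.00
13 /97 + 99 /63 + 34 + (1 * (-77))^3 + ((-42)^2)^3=3726742592513 /679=5488575246.71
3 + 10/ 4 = 5.50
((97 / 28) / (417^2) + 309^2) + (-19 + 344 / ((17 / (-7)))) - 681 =7833409404797 / 82771164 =94639.35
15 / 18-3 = -13 / 6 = -2.17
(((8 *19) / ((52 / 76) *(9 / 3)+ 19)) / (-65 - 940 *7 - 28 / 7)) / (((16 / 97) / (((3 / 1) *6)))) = -315153 / 2659600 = -0.12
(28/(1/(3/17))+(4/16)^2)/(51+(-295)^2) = 1361/23684672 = 0.00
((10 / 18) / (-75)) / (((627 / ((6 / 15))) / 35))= -14 / 84645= -0.00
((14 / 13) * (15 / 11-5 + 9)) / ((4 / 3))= 1239 / 286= 4.33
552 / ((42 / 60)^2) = 55200 / 49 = 1126.53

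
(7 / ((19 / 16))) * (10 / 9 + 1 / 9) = 1232 / 171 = 7.20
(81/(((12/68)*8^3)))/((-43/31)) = -14229/22016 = -0.65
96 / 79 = 1.22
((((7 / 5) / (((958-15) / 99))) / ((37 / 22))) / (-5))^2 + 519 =394888480089891 / 760863675625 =519.00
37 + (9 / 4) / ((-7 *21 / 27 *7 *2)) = 101447 / 2744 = 36.97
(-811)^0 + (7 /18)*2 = 16 /9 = 1.78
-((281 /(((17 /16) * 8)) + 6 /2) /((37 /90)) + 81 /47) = -2643939 /29563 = -89.43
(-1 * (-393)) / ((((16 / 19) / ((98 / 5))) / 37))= 13537671 / 40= 338441.78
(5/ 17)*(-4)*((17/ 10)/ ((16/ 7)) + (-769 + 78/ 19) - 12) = 2359499/ 2584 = 913.12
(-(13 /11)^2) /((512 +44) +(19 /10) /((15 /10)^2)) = -7605 /3032018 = -0.00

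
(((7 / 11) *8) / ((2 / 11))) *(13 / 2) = 182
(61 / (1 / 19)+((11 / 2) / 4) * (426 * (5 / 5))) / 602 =997 / 344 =2.90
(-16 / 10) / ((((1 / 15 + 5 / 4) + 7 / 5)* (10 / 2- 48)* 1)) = 0.01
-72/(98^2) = -18/2401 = -0.01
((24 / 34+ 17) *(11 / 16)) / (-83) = -3311 / 22576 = -0.15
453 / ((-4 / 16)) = -1812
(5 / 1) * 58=290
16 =16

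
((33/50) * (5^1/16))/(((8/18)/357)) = 106029/640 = 165.67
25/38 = 0.66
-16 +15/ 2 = -17/ 2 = -8.50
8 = 8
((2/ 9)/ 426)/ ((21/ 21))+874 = 1675459/ 1917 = 874.00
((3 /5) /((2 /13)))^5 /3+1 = 30174733 /100000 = 301.75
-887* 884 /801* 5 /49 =-3920540 /39249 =-99.89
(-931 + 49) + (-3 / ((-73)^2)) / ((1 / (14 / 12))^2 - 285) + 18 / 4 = -43423169887 / 49485094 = -877.50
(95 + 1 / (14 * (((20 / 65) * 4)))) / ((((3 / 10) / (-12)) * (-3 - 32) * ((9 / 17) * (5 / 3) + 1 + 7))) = 361981 / 29596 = 12.23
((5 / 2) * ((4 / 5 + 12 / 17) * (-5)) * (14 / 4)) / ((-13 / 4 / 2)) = 8960 / 221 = 40.54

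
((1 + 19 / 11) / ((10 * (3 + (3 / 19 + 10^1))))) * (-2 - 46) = -1368 / 1375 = -0.99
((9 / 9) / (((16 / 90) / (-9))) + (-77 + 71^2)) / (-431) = -39307 / 3448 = -11.40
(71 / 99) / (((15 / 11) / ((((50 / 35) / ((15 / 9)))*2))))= 284 / 315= 0.90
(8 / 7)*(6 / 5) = 48 / 35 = 1.37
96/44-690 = -687.82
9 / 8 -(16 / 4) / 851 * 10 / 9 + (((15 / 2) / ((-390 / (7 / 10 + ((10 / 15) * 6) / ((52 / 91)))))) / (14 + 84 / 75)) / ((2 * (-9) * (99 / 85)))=867330271 / 774232992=1.12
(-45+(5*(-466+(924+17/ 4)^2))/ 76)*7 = 481878915/ 1216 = 396282.00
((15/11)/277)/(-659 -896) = -3/947617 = -0.00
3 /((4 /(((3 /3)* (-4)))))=-3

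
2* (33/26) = 33/13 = 2.54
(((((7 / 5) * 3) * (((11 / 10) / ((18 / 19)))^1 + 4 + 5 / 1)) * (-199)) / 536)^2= 6491269553209 / 25856640000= 251.05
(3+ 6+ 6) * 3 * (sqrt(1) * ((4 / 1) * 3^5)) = 43740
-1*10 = -10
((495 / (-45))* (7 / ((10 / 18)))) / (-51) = 231 / 85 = 2.72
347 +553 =900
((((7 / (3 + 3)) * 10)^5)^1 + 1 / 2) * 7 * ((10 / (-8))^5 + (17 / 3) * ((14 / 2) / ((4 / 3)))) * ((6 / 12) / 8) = 6700861357463 / 2654208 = 2524618.02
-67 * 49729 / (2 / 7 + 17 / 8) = -186583208 / 135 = -1382097.84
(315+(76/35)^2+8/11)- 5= 4250586/13475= 315.44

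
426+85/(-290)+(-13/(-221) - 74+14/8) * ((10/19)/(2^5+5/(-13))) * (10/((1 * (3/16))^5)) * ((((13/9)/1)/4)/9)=-250829220275191/151552683342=-1655.06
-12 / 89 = -0.13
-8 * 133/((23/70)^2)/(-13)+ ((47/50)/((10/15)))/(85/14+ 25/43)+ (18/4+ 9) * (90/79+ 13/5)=14665453321813/18132070125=808.81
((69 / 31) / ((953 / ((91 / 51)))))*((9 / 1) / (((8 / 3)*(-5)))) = -56511 / 20089240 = -0.00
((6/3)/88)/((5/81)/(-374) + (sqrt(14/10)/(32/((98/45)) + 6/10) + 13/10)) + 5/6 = 153816524405873905/180773414058160488- 10637457501825* sqrt(35)/60257804686053496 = 0.85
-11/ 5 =-2.20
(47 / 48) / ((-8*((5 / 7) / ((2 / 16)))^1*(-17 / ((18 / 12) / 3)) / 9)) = 987 / 174080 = 0.01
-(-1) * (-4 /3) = -4 /3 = -1.33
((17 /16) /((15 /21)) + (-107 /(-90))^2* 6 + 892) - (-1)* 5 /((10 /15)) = 9822257 /10800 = 909.47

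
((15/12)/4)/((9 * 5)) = 1/144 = 0.01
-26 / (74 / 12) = -156 / 37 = -4.22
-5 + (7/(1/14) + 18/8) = 381/4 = 95.25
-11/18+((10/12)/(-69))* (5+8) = -53/69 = -0.77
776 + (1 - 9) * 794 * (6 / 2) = -18280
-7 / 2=-3.50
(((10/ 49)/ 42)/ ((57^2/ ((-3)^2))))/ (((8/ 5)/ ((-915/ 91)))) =-7625/ 90143144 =-0.00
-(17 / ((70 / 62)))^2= -277729 / 1225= -226.72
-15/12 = -1.25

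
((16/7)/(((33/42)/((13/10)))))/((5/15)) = 624/55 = 11.35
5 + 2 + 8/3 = 29/3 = 9.67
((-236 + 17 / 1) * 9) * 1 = -1971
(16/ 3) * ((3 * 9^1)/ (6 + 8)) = 72/ 7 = 10.29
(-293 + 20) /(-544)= 273 /544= 0.50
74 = 74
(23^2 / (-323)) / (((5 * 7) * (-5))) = 529 / 56525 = 0.01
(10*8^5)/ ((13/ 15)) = 4915200/ 13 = 378092.31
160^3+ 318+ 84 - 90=4096312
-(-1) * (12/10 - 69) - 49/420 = -815/12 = -67.92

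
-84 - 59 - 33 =-176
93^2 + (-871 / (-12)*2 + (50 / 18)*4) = 8805.28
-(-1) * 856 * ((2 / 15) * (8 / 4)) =228.27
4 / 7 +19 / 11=177 / 77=2.30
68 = 68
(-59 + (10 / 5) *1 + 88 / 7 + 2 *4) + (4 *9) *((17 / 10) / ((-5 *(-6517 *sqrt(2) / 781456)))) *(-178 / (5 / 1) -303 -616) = -570673091664 *sqrt(2) / 814625 -255 / 7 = -990742.12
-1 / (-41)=1 / 41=0.02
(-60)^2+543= 4143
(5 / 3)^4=625 / 81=7.72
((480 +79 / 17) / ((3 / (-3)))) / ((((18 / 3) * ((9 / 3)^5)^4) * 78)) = -8239 / 27740856694356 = -0.00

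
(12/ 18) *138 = 92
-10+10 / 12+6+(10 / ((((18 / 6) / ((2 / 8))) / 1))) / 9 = -83 / 27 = -3.07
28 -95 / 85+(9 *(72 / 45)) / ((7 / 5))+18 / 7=4729 / 119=39.74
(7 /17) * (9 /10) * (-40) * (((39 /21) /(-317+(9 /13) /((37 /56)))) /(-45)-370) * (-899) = -3746703473036 /759865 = -4930748.85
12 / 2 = 6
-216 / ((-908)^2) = -27 / 103058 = -0.00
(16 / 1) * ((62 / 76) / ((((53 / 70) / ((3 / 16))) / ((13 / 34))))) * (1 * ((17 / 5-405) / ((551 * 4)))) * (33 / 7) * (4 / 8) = -0.53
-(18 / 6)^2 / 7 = -9 / 7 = -1.29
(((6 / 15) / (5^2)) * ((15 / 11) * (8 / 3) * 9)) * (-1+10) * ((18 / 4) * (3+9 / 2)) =8748 / 55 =159.05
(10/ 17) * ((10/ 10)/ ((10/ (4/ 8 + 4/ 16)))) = 3/ 68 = 0.04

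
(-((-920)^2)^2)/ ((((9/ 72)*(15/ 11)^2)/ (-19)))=58559552534755.56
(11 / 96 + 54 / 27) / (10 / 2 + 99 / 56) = 0.31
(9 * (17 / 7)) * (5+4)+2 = 1391 / 7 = 198.71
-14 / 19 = -0.74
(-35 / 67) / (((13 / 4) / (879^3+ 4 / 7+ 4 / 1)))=-95081202100 / 871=-109163263.03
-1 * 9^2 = -81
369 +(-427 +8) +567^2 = 321439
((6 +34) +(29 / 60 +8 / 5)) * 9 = 1515 / 4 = 378.75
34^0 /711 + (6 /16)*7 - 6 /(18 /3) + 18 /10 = 97447 /28440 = 3.43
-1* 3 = -3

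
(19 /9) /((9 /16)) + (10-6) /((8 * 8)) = 4945 /1296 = 3.82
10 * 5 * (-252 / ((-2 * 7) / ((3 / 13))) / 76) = 675 / 247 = 2.73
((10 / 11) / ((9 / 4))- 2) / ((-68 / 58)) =2291 / 1683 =1.36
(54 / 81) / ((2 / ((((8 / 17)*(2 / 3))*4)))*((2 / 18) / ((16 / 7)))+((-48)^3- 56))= -1024 / 169955209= -0.00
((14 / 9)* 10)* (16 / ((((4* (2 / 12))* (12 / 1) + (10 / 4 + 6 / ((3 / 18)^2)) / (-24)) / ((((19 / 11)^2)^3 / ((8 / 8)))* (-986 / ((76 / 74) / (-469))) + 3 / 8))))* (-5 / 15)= 759202283076836480 / 845034597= 898427455.84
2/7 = 0.29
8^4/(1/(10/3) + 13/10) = 2560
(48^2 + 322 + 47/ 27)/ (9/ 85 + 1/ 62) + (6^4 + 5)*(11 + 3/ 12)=2512004665/ 69444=36173.10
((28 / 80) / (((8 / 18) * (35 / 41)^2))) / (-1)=-15129 / 14000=-1.08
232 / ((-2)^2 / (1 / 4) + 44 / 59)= 3422 / 247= 13.85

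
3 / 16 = 0.19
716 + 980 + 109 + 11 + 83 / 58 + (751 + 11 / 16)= 1192071 / 464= 2569.12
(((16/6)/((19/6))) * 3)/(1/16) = 768/19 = 40.42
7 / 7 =1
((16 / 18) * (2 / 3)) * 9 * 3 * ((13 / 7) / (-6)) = -104 / 21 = -4.95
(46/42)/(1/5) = 115/21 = 5.48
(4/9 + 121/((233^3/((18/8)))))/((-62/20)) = -1011995965/7058330046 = -0.14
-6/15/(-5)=2/25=0.08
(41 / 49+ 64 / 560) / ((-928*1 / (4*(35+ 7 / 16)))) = -18873 / 129920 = -0.15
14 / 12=1.17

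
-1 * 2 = -2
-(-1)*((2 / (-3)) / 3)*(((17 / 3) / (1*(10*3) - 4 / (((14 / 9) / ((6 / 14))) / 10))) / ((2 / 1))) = -833 / 25110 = -0.03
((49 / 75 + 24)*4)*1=7396 / 75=98.61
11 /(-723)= -11 /723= -0.02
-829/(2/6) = -2487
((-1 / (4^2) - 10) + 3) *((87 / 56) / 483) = -3277 / 144256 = -0.02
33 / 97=0.34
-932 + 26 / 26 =-931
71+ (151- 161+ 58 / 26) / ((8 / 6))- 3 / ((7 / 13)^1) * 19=-14809 / 364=-40.68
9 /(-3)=-3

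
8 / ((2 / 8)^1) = 32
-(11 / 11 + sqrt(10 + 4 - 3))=-sqrt(11) - 1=-4.32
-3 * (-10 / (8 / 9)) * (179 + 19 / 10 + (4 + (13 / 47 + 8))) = 2451411 / 376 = 6519.71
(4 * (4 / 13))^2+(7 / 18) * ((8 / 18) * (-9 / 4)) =3425 / 3042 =1.13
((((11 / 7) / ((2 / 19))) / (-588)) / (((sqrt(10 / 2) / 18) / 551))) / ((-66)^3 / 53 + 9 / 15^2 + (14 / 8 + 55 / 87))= 7964972235 *sqrt(5) / 857533727533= 0.02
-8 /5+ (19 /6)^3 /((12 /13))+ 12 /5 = 456203 /12960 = 35.20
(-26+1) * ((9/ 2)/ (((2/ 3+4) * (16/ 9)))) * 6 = -18225/ 224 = -81.36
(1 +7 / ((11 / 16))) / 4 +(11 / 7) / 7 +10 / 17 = 132247 / 36652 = 3.61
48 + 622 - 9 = 661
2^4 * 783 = 12528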